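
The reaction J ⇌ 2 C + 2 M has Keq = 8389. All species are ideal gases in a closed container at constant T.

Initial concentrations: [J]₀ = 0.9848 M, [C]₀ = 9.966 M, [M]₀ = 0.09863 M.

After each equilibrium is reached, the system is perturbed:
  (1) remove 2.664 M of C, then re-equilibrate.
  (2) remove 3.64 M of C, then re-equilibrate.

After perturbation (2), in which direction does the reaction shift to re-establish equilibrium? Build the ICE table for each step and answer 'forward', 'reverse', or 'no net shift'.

Q₀ = 0.9811 vs Keq = 8389 ⇒ Q<K, forward
Step 1:
                  J         C         M
  init       0.9848     9.966   0.09863
  Δ          -0.922     1.844     1.844
  eq        0.06275     11.81     1.943
  solve Keq expr → x = 0.922; check Q = 8389
Then remove 2.664 M of C.
Step 2:
                  J         C         M
  init      0.06275     9.146     1.943
  Δ        -0.02292   0.04585   0.04585
  eq        0.03983     9.192     1.989
  solve Keq expr → x = 0.02292; check Q = 8389
Then remove 3.64 M of C.
Step 3:
                  J         C         M
  init      0.03983     5.552     1.989
  Δ        -0.02431   0.04862   0.04862
  eq        0.01552     5.601     2.037
  solve Keq expr → x = 0.02431; check Q = 8389

Direction: forward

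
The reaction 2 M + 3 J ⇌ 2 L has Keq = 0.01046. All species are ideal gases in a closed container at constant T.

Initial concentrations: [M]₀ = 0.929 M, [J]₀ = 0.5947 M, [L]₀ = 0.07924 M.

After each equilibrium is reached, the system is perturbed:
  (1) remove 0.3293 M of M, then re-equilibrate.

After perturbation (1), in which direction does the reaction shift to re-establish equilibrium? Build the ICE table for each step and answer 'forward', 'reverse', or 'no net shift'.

Q₀ = 0.03459 vs Keq = 0.01046 ⇒ Q>K, reverse
Step 1:
                    M           J           L
  Initial       0.929      0.5947     0.07924
  Change      0.02923     0.04385    -0.02923
  Equil        0.9582      0.6385     0.05001
  solve Keq expr → x = -0.01462; check Q = 0.01046
Then remove 0.3293 M of M.
Step 2:
                    M           J           L
  Initial      0.6289      0.6385     0.05001
  Change      0.01467       0.022    -0.01467
  Equil        0.6436      0.6606     0.03534
  solve Keq expr → x = -0.007334; check Q = 0.01046

Direction: reverse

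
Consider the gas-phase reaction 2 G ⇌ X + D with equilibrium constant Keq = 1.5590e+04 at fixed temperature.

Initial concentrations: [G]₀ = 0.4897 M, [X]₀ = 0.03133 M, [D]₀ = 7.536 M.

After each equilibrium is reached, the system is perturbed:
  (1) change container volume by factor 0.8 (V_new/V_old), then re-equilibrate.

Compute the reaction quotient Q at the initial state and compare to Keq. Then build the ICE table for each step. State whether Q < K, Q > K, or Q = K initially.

Q₀ = 0.9846 vs Keq = 1.5590e+04 ⇒ Q<K, forward
Step 1:
                    G           X           D
  I            0.4897     0.03133       7.536
  C           -0.4781       0.239       0.239
  E           0.01161      0.2704       7.775
  solve Keq expr → x = 0.239; check Q = 1.5590e+04
Then change container volume by factor 0.8 (V_new/V_old).
Step 2:
                    G           X           D
  I           0.01452       0.338       9.719
  C                 0           0           0
  E           0.01452       0.338       9.719
  solve Keq expr → x = 0; check Q = 1.5590e+04

Q₀ = 0.9846; Q < K (proceeds forward)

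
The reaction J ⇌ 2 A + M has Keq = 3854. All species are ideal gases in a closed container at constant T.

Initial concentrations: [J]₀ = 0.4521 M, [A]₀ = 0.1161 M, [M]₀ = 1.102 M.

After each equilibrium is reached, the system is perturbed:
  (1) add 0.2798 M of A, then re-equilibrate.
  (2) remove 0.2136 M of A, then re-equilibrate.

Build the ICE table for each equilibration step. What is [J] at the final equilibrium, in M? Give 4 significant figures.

Q₀ = 0.03286 vs Keq = 3854 ⇒ Q<K, forward
Step 1:
                   J          A          M
  Initial     0.4521     0.1161      1.102
  Change     -0.4517     0.9034     0.4517
  Equil   4.1898e-04      1.019      1.554
  solve Keq expr → x = 0.4517; check Q = 3854
Then add 0.2798 M of A.
Step 2:
                   J          A          M
  Initial 4.1898e-04      1.299      1.554
  Change  2.6088e-04 -5.2177e-04 -2.6088e-04
  Equil   6.7986e-04      1.299      1.553
  solve Keq expr → x = -2.6088e-04; check Q = 3854
Then remove 0.2136 M of A.
Step 3:
                   J          A          M
  Initial 6.7986e-04      1.085      1.553
  Change  -2.0482e-04 4.0964e-04 2.0482e-04
  Equil   4.7504e-04      1.086      1.554
  solve Keq expr → x = 2.0482e-04; check Q = 3854

[J]_eq = 4.7504e-04 M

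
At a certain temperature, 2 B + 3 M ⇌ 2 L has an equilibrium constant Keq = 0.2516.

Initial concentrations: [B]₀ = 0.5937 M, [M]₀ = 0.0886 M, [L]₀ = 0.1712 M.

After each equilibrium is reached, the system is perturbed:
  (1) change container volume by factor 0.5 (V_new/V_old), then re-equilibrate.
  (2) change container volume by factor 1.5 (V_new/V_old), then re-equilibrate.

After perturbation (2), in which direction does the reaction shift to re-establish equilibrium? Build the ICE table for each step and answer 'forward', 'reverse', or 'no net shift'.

Q₀ = 119.6 vs Keq = 0.2516 ⇒ Q>K, reverse
Step 1:
                  B         M         L
  init       0.5937    0.0886    0.1712
  Δ          0.1209    0.1814   -0.1209
  eq         0.7146      0.27   0.05028
  solve Keq expr → x = -0.06046; check Q = 0.2516
Then change container volume by factor 0.5 (V_new/V_old).
Step 2:
                  B         M         L
  init        1.429      0.54    0.1006
  Δ         -0.0817   -0.1226    0.0817
  eq          1.348    0.4174    0.1823
  solve Keq expr → x = 0.04085; check Q = 0.2516
Then change container volume by factor 1.5 (V_new/V_old).
Step 3:
                  B         M         L
  init       0.8984    0.2783    0.1215
  Δ          0.0335   0.05025   -0.0335
  eq         0.9319    0.3285   0.08801
  solve Keq expr → x = -0.01675; check Q = 0.2516

Direction: reverse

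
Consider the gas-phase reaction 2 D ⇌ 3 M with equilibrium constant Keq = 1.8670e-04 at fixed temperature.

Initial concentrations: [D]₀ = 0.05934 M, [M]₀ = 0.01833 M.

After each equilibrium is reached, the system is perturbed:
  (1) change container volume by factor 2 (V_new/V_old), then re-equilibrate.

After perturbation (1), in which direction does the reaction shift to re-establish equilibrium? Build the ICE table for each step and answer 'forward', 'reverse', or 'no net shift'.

Q₀ = 0.001749 vs Keq = 1.8670e-04 ⇒ Q>K, reverse
Step 1:
                    D           M
  Initial     0.05934     0.01833
  Change     0.006036   -0.009055
  Equil       0.06538    0.009275
  solve Keq expr → x = -0.003018; check Q = 1.8670e-04
Then change container volume by factor 2 (V_new/V_old).
Step 2:
                    D           M
  Initial     0.03269    0.004638
  Change  -7.4426e-04    0.001116
  Equil       0.03194    0.005754
  solve Keq expr → x = 3.7213e-04; check Q = 1.8670e-04

Direction: forward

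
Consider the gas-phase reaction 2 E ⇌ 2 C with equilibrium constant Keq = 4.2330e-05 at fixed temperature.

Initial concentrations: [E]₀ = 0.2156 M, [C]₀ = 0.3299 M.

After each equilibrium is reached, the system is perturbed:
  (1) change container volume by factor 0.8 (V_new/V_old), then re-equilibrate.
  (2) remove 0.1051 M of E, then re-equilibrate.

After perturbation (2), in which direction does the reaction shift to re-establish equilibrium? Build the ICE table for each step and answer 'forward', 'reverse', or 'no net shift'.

Q₀ = 2.341 vs Keq = 4.2330e-05 ⇒ Q>K, reverse
Step 1:
                  E         C
  init       0.2156    0.3299
  Δ          0.3264   -0.3264
  eq          0.542  0.003526
  solve Keq expr → x = -0.1632; check Q = 4.2330e-05
Then change container volume by factor 0.8 (V_new/V_old).
Step 2:
                  E         C
  init       0.6775  0.004408
  Δ               0         0
  eq         0.6775  0.004408
  solve Keq expr → x = 0; check Q = 4.2330e-05
Then remove 0.1051 M of E.
Step 3:
                  E         C
  init       0.5724  0.004408
  Δ       6.7938e-04 -6.7938e-04
  eq          0.573  0.003728
  solve Keq expr → x = -3.3969e-04; check Q = 4.2330e-05

Direction: reverse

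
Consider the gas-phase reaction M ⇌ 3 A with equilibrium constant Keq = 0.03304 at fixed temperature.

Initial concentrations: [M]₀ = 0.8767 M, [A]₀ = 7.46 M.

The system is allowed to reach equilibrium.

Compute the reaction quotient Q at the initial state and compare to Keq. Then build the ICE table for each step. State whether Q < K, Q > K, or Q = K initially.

Q₀ = 473.5; Q > K (proceeds reverse)

Q₀ = 473.5 vs Keq = 0.03304 ⇒ Q>K, reverse
Step 1:
                   M          A
  I           0.8767       7.46
  C            2.329     -6.987
  E            3.206     0.4731
  solve Keq expr → x = -2.329; check Q = 0.03304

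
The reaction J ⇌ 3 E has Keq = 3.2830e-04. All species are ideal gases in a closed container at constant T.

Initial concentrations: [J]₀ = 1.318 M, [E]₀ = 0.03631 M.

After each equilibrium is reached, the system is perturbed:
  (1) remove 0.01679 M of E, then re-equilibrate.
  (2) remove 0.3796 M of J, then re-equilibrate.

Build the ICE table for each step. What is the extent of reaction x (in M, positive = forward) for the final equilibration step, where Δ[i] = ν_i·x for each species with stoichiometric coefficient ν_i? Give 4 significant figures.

x = -0.002708 M

Q₀ = 3.6321e-05 vs Keq = 3.2830e-04 ⇒ Q<K, forward
Step 1:
                   J          E
  Initial      1.318    0.03631
  Change    -0.01303    0.03908
  Equil        1.305    0.07539
  solve Keq expr → x = 0.01303; check Q = 3.2830e-04
Then remove 0.01679 M of E.
Step 2:
                   J          E
  Initial      1.305     0.0586
  Change   -0.005561    0.01668
  Equil        1.299    0.07528
  solve Keq expr → x = 0.005561; check Q = 3.2830e-04
Then remove 0.3796 M of J.
Step 3:
                   J          E
  Initial     0.9198    0.07528
  Change    0.002708  -0.008123
  Equil       0.9225    0.06716
  solve Keq expr → x = -0.002708; check Q = 3.2830e-04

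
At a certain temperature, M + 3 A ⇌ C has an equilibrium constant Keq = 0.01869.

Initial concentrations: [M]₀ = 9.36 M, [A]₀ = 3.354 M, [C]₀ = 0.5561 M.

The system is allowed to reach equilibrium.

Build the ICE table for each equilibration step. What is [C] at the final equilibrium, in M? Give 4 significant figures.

[C]_eq = 1.056 M

Q₀ = 0.001575 vs Keq = 0.01869 ⇒ Q<K, forward
Step 1:
                  M         A         C
  Initial      9.36     3.354    0.5561
  Change    -0.4999      -1.5    0.4999
  Equil        8.86     1.854     1.056
  solve Keq expr → x = 0.4999; check Q = 0.01869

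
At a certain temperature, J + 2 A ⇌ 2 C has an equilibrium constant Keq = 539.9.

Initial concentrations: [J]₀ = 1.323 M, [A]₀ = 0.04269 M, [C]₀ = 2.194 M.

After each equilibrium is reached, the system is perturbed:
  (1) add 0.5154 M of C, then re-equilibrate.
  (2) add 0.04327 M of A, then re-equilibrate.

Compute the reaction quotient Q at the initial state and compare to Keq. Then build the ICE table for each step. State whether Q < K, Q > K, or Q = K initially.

Q₀ = 1996; Q > K (proceeds reverse)

Q₀ = 1996 vs Keq = 539.9 ⇒ Q>K, reverse
Step 1:
                  J         A         C
  Initial     1.323   0.04269     2.194
  Change    0.01872   0.03744  -0.03744
  Equil       1.342   0.08013     2.157
  solve Keq expr → x = -0.01872; check Q = 539.9
Then add 0.5154 M of C.
Step 2:
                  J         A         C
  Initial     1.342   0.08013     2.672
  Change   0.009072   0.01814  -0.01814
  Equil       1.351   0.09827     2.654
  solve Keq expr → x = -0.009072; check Q = 539.9
Then add 0.04327 M of A.
Step 3:
                  J         A         C
  Initial     1.351    0.1415     2.654
  Change   -0.02049  -0.04099   0.04099
  Equil        1.33    0.1006     2.695
  solve Keq expr → x = 0.02049; check Q = 539.9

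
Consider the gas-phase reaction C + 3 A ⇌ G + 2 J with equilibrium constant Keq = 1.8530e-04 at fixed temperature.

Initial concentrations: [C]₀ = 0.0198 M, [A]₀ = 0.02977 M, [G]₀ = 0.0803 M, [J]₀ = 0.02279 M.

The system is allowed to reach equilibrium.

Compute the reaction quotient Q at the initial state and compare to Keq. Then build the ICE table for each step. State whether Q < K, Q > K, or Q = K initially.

Q₀ = 79.84 vs Keq = 1.8530e-04 ⇒ Q>K, reverse
Step 1:
                    C           A           G           J
  Initial      0.0198     0.02977      0.0803     0.02279
  Change      0.01132     0.03396    -0.01132    -0.02264
  Equil       0.03112     0.06373     0.06898  1.4712e-04
  solve Keq expr → x = -0.01132; check Q = 1.8530e-04

Q₀ = 79.84; Q > K (proceeds reverse)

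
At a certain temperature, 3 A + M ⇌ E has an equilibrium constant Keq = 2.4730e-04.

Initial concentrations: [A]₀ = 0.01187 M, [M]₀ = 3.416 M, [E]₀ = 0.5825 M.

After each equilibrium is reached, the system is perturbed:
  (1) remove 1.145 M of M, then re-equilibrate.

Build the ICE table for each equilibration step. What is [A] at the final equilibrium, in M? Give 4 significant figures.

Q₀ = 1.0196e+05 vs Keq = 2.4730e-04 ⇒ Q>K, reverse
Step 1:
                   A          M          E
  Initial    0.01187      3.416     0.5825
  Change       1.732     0.5773    -0.5773
  Equil        1.744      3.993   0.005235
  solve Keq expr → x = -0.5773; check Q = 2.4730e-04
Then remove 1.145 M of M.
Step 2:
                   A          M          E
  Initial      1.744      2.848   0.005235
  Change    0.004412   0.001471  -0.001471
  Equil        1.748       2.85   0.003765
  solve Keq expr → x = -0.001471; check Q = 2.4730e-04

[A]_eq = 1.748 M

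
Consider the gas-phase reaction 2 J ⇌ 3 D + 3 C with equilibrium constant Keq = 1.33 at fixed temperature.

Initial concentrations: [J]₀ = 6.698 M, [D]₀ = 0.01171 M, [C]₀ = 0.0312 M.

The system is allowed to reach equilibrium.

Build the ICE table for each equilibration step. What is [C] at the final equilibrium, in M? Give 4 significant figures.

[C]_eq = 1.859 M

Q₀ = 1.0870e-12 vs Keq = 1.33 ⇒ Q<K, forward
Step 1:
                    J           D           C
  I             6.698     0.01171      0.0312
  C            -1.218       1.827       1.827
  E              5.48       1.839       1.859
  solve Keq expr → x = 0.6091; check Q = 1.33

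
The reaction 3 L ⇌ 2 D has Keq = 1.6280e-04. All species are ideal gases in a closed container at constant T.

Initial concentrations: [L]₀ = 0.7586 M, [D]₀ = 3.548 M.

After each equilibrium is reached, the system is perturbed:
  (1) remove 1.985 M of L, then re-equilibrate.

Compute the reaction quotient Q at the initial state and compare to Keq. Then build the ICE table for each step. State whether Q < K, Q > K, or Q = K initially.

Q₀ = 28.84 vs Keq = 1.6280e-04 ⇒ Q>K, reverse
Step 1:
                   L          D
  I           0.7586      3.548
  C            5.054     -3.369
  E            5.812     0.1788
  solve Keq expr → x = -1.685; check Q = 1.6280e-04
Then remove 1.985 M of L.
Step 2:
                   L          D
  I            3.827     0.1788
  C           0.1182    -0.0788
  E            3.946        0.1
  solve Keq expr → x = -0.0394; check Q = 1.6280e-04

Q₀ = 28.84; Q > K (proceeds reverse)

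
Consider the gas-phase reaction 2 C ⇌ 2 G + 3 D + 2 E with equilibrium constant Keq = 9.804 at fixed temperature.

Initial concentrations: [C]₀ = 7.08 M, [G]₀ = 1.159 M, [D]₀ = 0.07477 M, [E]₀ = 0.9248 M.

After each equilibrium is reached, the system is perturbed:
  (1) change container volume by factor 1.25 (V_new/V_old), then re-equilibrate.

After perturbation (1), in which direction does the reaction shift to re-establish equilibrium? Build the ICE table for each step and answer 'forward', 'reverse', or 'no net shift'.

Q₀ = 9.5803e-06 vs Keq = 9.804 ⇒ Q<K, forward
Step 1:
                    C           G           D           E
  Initial        7.08       1.159     0.07477      0.9248
  Change       -1.366       1.366       2.049       1.366
  Equil         5.714       2.525       2.123       2.291
  solve Keq expr → x = 0.6829; check Q = 9.804
Then change container volume by factor 1.25 (V_new/V_old).
Step 2:
                    C           G           D           E
  Initial       4.571        2.02       1.699       1.832
  Change      -0.2312      0.2312      0.3469      0.2312
  Equil          4.34       2.251       2.046       2.064
  solve Keq expr → x = 0.1156; check Q = 9.804

Direction: forward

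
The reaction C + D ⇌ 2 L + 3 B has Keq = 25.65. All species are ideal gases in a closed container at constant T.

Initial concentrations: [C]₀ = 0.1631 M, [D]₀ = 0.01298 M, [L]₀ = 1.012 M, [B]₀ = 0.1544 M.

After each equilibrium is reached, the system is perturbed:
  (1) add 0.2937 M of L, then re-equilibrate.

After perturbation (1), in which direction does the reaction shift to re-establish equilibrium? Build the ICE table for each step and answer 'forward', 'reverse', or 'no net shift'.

Q₀ = 1.781 vs Keq = 25.65 ⇒ Q<K, forward
Step 1:
                    C           D           L           B
  init         0.1631     0.01298       1.012      0.1544
  Δ          -0.01116    -0.01116     0.02232     0.03348
  eq           0.1519     0.00182       1.034      0.1879
  solve Keq expr → x = 0.01116; check Q = 25.65
Then add 0.2937 M of L.
Step 2:
                    C           D           L           B
  init         0.1519     0.00182       1.328      0.1879
  Δ           0.00101     0.00101    -0.00202   -0.003031
  eq            0.153    0.002831       1.326      0.1848
  solve Keq expr → x = -0.00101; check Q = 25.65

Direction: reverse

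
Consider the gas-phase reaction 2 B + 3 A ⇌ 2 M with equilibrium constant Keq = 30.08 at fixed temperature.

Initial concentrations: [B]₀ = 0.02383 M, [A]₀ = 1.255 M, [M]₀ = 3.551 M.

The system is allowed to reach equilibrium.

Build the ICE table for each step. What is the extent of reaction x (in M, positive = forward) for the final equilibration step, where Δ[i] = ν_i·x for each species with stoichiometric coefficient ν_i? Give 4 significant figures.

x = -0.1302 M

Q₀ = 1.1234e+04 vs Keq = 30.08 ⇒ Q>K, reverse
Step 1:
                   B          A          M
  init       0.02383      1.255      3.551
  Δ           0.2604     0.3906    -0.2604
  eq          0.2842      1.646      3.291
  solve Keq expr → x = -0.1302; check Q = 30.08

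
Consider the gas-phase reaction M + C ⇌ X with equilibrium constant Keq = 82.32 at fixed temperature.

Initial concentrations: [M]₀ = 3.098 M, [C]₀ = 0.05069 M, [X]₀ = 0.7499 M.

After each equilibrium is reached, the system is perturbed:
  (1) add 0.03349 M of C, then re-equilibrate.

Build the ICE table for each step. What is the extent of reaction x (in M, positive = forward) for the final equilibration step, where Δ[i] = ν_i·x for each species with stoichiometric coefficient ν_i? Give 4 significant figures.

Q₀ = 4.775 vs Keq = 82.32 ⇒ Q<K, forward
Step 1:
                    M           C           X
  I             3.098     0.05069      0.7499
  C          -0.04751    -0.04751     0.04751
  E              3.05    0.003175      0.7974
  solve Keq expr → x = 0.04751; check Q = 82.32
Then add 0.03349 M of C.
Step 2:
                    M           C           X
  I              3.05     0.03667      0.7974
  C          -0.03332    -0.03332     0.03332
  E             3.017    0.003345      0.8307
  solve Keq expr → x = 0.03332; check Q = 82.32

x = 0.03332 M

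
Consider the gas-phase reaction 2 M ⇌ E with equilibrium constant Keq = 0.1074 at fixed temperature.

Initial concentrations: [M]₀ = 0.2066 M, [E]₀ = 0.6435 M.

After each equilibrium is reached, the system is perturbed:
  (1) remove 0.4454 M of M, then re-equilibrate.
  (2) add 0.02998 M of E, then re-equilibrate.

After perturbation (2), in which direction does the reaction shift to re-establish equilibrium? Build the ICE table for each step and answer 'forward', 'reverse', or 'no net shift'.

Direction: reverse

Q₀ = 15.08 vs Keq = 0.1074 ⇒ Q>K, reverse
Step 1:
                    M           E
  I            0.2066      0.6435
  C             0.983     -0.4915
  E              1.19       0.152
  solve Keq expr → x = -0.4915; check Q = 0.1074
Then remove 0.4454 M of M.
Step 2:
                    M           E
  I            0.7442       0.152
  C            0.1371    -0.06857
  E            0.8813     0.08343
  solve Keq expr → x = -0.06857; check Q = 0.1074
Then add 0.02998 M of E.
Step 3:
                    M           E
  I            0.8813      0.1134
  C            0.0432     -0.0216
  E            0.9246      0.0918
  solve Keq expr → x = -0.0216; check Q = 0.1074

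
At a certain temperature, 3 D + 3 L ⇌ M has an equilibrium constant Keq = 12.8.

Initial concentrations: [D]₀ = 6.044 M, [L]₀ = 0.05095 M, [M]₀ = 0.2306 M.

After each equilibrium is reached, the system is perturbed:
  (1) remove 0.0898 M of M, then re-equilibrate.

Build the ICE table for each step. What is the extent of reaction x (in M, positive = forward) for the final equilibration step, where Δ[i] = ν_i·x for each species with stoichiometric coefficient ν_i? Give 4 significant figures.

Q₀ = 7.897 vs Keq = 12.8 ⇒ Q<K, forward
Step 1:
                    D           L           M
  Initial       6.044     0.05095      0.2306
  Change     -0.00737    -0.00737    0.002457
  Equil         6.037     0.04358      0.2331
  solve Keq expr → x = 0.002457; check Q = 12.8
Then remove 0.0898 M of M.
Step 2:
                    D           L           M
  Initial       6.037     0.04358      0.1433
  Change    -0.006306   -0.006306    0.002102
  Equil          6.03     0.03727      0.1454
  solve Keq expr → x = 0.002102; check Q = 12.8

x = 0.002102 M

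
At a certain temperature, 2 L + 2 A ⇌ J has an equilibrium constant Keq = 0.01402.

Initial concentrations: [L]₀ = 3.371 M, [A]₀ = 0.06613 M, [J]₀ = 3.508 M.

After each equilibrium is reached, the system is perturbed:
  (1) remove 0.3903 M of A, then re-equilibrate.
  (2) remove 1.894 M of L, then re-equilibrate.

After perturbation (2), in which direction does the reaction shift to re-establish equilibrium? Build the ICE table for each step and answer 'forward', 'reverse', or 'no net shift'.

Q₀ = 70.59 vs Keq = 0.01402 ⇒ Q>K, reverse
Step 1:
                    L           A           J
  I             3.371     0.06613       3.508
  C             2.252       2.252      -1.126
  E             5.623       2.318       2.382
  solve Keq expr → x = -1.126; check Q = 0.01402
Then remove 0.3903 M of A.
Step 2:
                    L           A           J
  I             5.623       1.928       2.382
  C            0.2392      0.2392     -0.1196
  E             5.862       2.167       2.262
  solve Keq expr → x = -0.1196; check Q = 0.01402
Then remove 1.894 M of L.
Step 3:
                    L           A           J
  I             3.968       2.167       2.262
  C            0.5074      0.5074     -0.2537
  E             4.476       2.674       2.009
  solve Keq expr → x = -0.2537; check Q = 0.01402

Direction: reverse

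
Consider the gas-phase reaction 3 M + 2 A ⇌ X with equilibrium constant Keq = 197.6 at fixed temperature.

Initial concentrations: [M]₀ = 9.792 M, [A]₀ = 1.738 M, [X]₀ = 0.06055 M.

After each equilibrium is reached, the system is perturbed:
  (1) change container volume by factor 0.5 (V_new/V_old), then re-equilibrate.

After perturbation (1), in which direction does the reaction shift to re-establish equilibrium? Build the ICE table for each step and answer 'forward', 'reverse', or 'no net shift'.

Direction: forward

Q₀ = 2.1350e-05 vs Keq = 197.6 ⇒ Q<K, forward
Step 1:
                  M         A         X
  Initial     9.792     1.738   0.06055
  Change     -2.602    -1.734    0.8672
  Equil        7.19  0.003554    0.9278
  solve Keq expr → x = 0.8672; check Q = 197.6
Then change container volume by factor 0.5 (V_new/V_old).
Step 2:
                  M         A         X
  Initial     14.38  0.007108     1.856
  Change  -0.007992 -0.005328  0.002664
  Equil       14.37   0.00178     1.858
  solve Keq expr → x = 0.002664; check Q = 197.6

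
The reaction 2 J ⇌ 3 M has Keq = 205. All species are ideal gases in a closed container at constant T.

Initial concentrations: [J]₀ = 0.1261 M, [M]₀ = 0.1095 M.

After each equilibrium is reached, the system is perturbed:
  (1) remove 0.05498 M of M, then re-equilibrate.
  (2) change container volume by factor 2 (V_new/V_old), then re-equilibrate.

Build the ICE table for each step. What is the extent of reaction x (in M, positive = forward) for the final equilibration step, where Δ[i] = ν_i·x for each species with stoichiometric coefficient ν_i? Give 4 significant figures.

Q₀ = 0.08257 vs Keq = 205 ⇒ Q<K, forward
Step 1:
                   J          M
  Initial     0.1261     0.1095
  Change     -0.1156     0.1734
  Equil      0.01051     0.2829
  solve Keq expr → x = 0.0578; check Q = 205
Then remove 0.05498 M of M.
Step 2:
                   J          M
  Initial    0.01051     0.2279
  Change   -0.002706   0.004058
  Equil     0.007803      0.232
  solve Keq expr → x = 0.001353; check Q = 205
Then change container volume by factor 2 (V_new/V_old).
Step 3:
                   J          M
  Initial   0.003901      0.116
  Change   -0.001084   0.001627
  Equil     0.002817     0.1176
  solve Keq expr → x = 5.4224e-04; check Q = 205

x = 5.4224e-04 M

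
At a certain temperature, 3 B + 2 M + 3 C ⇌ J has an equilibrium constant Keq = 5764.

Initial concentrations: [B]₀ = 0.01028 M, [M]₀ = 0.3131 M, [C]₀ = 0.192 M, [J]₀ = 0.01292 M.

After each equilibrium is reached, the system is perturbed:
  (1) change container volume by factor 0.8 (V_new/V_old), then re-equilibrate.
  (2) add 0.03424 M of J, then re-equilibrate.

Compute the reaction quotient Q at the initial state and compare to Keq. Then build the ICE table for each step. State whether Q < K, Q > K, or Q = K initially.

Q₀ = 1.7140e+07; Q > K (proceeds reverse)

Q₀ = 1.7140e+07 vs Keq = 5764 ⇒ Q>K, reverse
Step 1:
                  B         M         C         J
  I         0.01028    0.3131     0.192   0.01292
  C         0.03638   0.02425   0.03638  -0.01213
  E         0.04666    0.3374    0.2284 7.9371e-04
  solve Keq expr → x = -0.01213; check Q = 5764
Then change container volume by factor 0.8 (V_new/V_old).
Step 2:
                  B         M         C         J
  I         0.05832    0.4217    0.2855 9.9214e-04
  C       -0.006274 -0.004183 -0.006274  0.002091
  E         0.05205    0.4175    0.2792  0.003084
  solve Keq expr → x = 0.002091; check Q = 5764
Then add 0.03424 M of J.
Step 3:
                  B         M         C         J
  I         0.05205    0.4175    0.2792   0.03732
  C         0.03689   0.02459   0.03689   -0.0123
  E         0.08894    0.4421    0.3161   0.02503
  solve Keq expr → x = -0.0123; check Q = 5764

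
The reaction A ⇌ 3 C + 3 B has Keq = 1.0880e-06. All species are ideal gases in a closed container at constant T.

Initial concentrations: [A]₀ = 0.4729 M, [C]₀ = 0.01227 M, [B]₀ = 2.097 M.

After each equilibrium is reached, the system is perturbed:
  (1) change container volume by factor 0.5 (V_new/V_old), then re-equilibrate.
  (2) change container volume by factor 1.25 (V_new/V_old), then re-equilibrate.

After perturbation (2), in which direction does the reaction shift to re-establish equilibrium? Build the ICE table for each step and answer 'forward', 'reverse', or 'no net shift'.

Direction: forward

Q₀ = 3.6021e-05 vs Keq = 1.0880e-06 ⇒ Q>K, reverse
Step 1:
                   A          C          B
  Initial     0.4729    0.01227      2.097
  Change    0.002809  -0.008426  -0.008426
  Equil       0.4757   0.003844      2.089
  solve Keq expr → x = -0.002809; check Q = 1.0880e-06
Then change container volume by factor 0.5 (V_new/V_old).
Step 2:
                   A          C          B
  Initial     0.9514   0.007688      4.177
  Change    0.001754  -0.005262  -0.005262
  Equil       0.9532   0.002426      4.172
  solve Keq expr → x = -0.001754; check Q = 1.0880e-06
Then change container volume by factor 1.25 (V_new/V_old).
Step 3:
                   A          C          B
  Initial     0.7625   0.001941      3.338
  Change  -2.9111e-04 8.7332e-04 8.7332e-04
  Equil       0.7622   0.002814      3.338
  solve Keq expr → x = 2.9111e-04; check Q = 1.0880e-06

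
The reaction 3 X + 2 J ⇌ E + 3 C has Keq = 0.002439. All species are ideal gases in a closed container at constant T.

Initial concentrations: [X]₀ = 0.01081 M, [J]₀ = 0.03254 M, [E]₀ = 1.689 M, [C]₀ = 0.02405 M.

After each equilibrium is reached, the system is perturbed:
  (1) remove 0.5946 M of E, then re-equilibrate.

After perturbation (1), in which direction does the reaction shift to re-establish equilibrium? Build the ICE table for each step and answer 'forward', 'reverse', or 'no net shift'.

Direction: forward

Q₀ = 1.7566e+04 vs Keq = 0.002439 ⇒ Q>K, reverse
Step 1:
                  X         J         E         C
  init      0.01081   0.03254     1.689   0.02405
  Δ         0.02353   0.01569 -0.007845  -0.02353
  eq        0.03434   0.04823     1.681 5.1516e-04
  solve Keq expr → x = -0.007845; check Q = 0.002439
Then remove 0.5946 M of E.
Step 2:
                  X         J         E         C
  init      0.03434   0.04823     1.087 5.1516e-04
  Δ       -7.8871e-05 -5.2581e-05 2.6290e-05 7.8871e-05
  eq        0.03427   0.04818     1.087 5.9403e-04
  solve Keq expr → x = 2.6290e-05; check Q = 0.002439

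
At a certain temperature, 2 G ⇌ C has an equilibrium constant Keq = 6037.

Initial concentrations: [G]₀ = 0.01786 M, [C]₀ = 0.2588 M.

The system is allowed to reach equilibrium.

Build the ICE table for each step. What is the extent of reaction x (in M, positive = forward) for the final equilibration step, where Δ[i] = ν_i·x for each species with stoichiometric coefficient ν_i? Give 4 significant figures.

x = 0.005621 M

Q₀ = 811.3 vs Keq = 6037 ⇒ Q<K, forward
Step 1:
                  G         C
  Initial   0.01786    0.2588
  Change   -0.01124  0.005621
  Equil    0.006618    0.2644
  solve Keq expr → x = 0.005621; check Q = 6037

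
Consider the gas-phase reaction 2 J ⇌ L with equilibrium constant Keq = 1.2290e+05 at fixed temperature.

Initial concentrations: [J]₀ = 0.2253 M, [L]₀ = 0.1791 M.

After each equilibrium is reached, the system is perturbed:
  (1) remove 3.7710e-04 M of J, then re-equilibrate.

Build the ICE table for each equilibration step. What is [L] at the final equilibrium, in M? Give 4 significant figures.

[L]_eq = 0.2908 M

Q₀ = 3.528 vs Keq = 1.2290e+05 ⇒ Q<K, forward
Step 1:
                  J         L
  Initial    0.2253    0.1791
  Change    -0.2238    0.1119
  Equil    0.001539     0.291
  solve Keq expr → x = 0.1119; check Q = 1.2290e+05
Then remove 3.7710e-04 M of J.
Step 2:
                  J         L
  Initial  0.001162     0.291
  Change  3.7660e-04 -1.8830e-04
  Equil    0.001538    0.2908
  solve Keq expr → x = -1.8830e-04; check Q = 1.2290e+05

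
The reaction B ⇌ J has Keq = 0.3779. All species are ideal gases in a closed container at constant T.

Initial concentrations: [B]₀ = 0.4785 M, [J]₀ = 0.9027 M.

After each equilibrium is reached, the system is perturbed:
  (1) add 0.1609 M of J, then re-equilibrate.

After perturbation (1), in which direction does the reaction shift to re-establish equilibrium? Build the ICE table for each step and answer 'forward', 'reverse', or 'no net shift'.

Q₀ = 1.887 vs Keq = 0.3779 ⇒ Q>K, reverse
Step 1:
                    B           J
  init         0.4785      0.9027
  Δ            0.5239     -0.5239
  eq            1.002      0.3788
  solve Keq expr → x = -0.5239; check Q = 0.3779
Then add 0.1609 M of J.
Step 2:
                    B           J
  init          1.002      0.5397
  Δ            0.1168     -0.1168
  eq            1.119      0.4229
  solve Keq expr → x = -0.1168; check Q = 0.3779

Direction: reverse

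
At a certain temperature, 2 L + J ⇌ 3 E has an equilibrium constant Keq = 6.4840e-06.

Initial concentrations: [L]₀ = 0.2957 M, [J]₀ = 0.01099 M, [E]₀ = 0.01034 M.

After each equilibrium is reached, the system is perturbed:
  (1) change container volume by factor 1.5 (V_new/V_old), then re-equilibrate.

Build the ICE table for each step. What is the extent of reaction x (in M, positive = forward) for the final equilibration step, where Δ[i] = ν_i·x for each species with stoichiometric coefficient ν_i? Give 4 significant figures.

Q₀ = 0.00115 vs Keq = 6.4840e-06 ⇒ Q>K, reverse
Step 1:
                    L           J           E
  I            0.2957     0.01099     0.01034
  C          0.005554    0.002777   -0.008332
  E            0.3013     0.01377    0.002008
  solve Keq expr → x = -0.002777; check Q = 6.4840e-06
Then change container volume by factor 1.5 (V_new/V_old).
Step 2:
                    L           J           E
  I            0.2008    0.009178    0.001339
  C                 0           0           0
  E            0.2008    0.009178    0.001339
  solve Keq expr → x = 0; check Q = 6.4840e-06

x = 0 M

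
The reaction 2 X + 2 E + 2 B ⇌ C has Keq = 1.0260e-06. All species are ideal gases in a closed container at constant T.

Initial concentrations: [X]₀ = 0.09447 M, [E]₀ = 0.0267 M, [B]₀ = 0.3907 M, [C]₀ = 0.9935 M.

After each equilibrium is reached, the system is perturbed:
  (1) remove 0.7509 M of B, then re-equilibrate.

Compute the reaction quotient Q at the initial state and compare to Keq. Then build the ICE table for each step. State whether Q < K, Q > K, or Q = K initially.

Q₀ = 1.0230e+06 vs Keq = 1.0260e-06 ⇒ Q>K, reverse
Step 1:
                   X          E          B          C
  init       0.09447     0.0267     0.3907     0.9935
  Δ            1.987      1.987      1.987    -0.9934
  eq           2.081      2.013      2.377 1.0185e-04
  solve Keq expr → x = -0.9934; check Q = 1.0260e-06
Then remove 0.7509 M of B.
Step 2:
                   X          E          B          C
  init         2.081      2.013      1.627 1.0185e-04
  Δ       1.0832e-04 1.0832e-04 1.0832e-04 -5.4158e-05
  eq           2.081      2.014      1.627 4.7689e-05
  solve Keq expr → x = -5.4158e-05; check Q = 1.0260e-06

Q₀ = 1.0230e+06; Q > K (proceeds reverse)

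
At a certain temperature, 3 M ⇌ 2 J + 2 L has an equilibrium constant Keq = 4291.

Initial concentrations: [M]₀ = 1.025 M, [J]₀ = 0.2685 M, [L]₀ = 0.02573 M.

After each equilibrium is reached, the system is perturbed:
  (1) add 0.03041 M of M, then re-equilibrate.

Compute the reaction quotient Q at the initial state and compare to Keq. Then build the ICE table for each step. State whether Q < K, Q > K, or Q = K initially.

Q₀ = 4.4320e-05; Q < K (proceeds forward)

Q₀ = 4.4320e-05 vs Keq = 4291 ⇒ Q<K, forward
Step 1:
                    M           J           L
  Initial       1.025      0.2685     0.02573
  Change        -0.98      0.6533      0.6533
  Equil       0.04503      0.9218       0.679
  solve Keq expr → x = 0.3267; check Q = 4291
Then add 0.03041 M of M.
Step 2:
                    M           J           L
  Initial     0.07544      0.9218       0.679
  Change     -0.02892     0.01928     0.01928
  Equil       0.04652      0.9411      0.6983
  solve Keq expr → x = 0.009641; check Q = 4291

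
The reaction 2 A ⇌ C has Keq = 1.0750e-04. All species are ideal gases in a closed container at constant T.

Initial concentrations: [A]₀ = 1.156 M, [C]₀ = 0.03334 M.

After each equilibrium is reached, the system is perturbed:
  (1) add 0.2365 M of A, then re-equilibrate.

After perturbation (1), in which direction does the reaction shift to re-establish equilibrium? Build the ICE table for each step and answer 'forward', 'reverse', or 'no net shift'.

Q₀ = 0.02495 vs Keq = 1.0750e-04 ⇒ Q>K, reverse
Step 1:
                   A          C
  Initial      1.156    0.03334
  Change     0.06636   -0.03318
  Equil        1.222 1.6062e-04
  solve Keq expr → x = -0.03318; check Q = 1.0750e-04
Then add 0.2365 M of A.
Step 2:
                   A          C
  Initial      1.459 1.6062e-04
  Change  -1.3625e-04 6.8124e-05
  Equil        1.459 2.2875e-04
  solve Keq expr → x = 6.8124e-05; check Q = 1.0750e-04

Direction: forward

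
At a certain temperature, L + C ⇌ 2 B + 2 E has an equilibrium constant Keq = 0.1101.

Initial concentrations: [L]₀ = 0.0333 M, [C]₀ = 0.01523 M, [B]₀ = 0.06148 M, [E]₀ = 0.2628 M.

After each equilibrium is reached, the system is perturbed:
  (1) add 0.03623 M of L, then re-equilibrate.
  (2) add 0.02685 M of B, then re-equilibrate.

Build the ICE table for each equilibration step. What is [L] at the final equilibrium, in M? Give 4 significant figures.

[L]_eq = 0.08126 M

Q₀ = 0.5147 vs Keq = 0.1101 ⇒ Q>K, reverse
Step 1:
                  L         C         B         E
  I          0.0333   0.01523   0.06148    0.2628
  C        0.009023  0.009023  -0.01805  -0.01805
  E         0.04232   0.02425   0.04343    0.2448
  solve Keq expr → x = -0.009023; check Q = 0.1101
Then add 0.03623 M of L.
Step 2:
                  L         C         B         E
  I         0.07855   0.02425   0.04343    0.2448
  C       -0.003895 -0.003895  0.007789  0.007789
  E         0.07466   0.02036   0.05122    0.2525
  solve Keq expr → x = 0.003895; check Q = 0.1101
Then add 0.02685 M of B.
Step 3:
                  L         C         B         E
  I         0.07466   0.02036   0.07807    0.2525
  C        0.006597  0.006597  -0.01319  -0.01319
  E         0.08126   0.02696   0.06488    0.2393
  solve Keq expr → x = -0.006597; check Q = 0.1101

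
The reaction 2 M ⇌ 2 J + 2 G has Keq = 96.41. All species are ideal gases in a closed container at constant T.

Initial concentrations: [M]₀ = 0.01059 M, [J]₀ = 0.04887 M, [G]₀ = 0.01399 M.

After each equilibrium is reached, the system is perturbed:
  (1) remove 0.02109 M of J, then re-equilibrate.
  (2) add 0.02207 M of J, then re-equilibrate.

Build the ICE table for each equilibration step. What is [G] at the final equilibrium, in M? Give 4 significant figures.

[G]_eq = 0.02443 M

Q₀ = 0.004168 vs Keq = 96.41 ⇒ Q<K, forward
Step 1:
                   M          J          G
  init       0.01059    0.04887    0.01399
  Δ         -0.01044    0.01044    0.01044
  eq      1.4759e-04    0.05931    0.02443
  solve Keq expr → x = 0.005221; check Q = 96.41
Then remove 0.02109 M of J.
Step 2:
                   M          J          G
  init    1.4759e-04    0.03822    0.02443
  Δ       -5.2146e-05 5.2146e-05 5.2146e-05
  eq      9.5442e-05    0.03827    0.02448
  solve Keq expr → x = 2.6073e-05; check Q = 96.41
Then add 0.02207 M of J.
Step 3:
                   M          J          G
  init    9.5442e-05    0.06034    0.02448
  Δ       5.4563e-05 -5.4563e-05 -5.4563e-05
  eq      1.5001e-04    0.06029    0.02443
  solve Keq expr → x = -2.7282e-05; check Q = 96.41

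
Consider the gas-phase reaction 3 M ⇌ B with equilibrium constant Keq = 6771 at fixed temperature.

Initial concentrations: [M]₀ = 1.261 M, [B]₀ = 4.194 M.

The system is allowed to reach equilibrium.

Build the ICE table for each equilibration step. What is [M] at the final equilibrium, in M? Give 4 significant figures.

Q₀ = 2.092 vs Keq = 6771 ⇒ Q<K, forward
Step 1:
                   M          B
  Initial      1.261      4.194
  Change      -1.173     0.3911
  Equil      0.08781      4.585
  solve Keq expr → x = 0.3911; check Q = 6771

[M]_eq = 0.08781 M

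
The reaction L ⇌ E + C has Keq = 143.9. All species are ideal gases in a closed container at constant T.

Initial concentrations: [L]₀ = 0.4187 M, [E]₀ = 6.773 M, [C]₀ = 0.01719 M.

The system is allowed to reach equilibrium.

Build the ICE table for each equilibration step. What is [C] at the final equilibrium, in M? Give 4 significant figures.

[C]_eq = 0.4152 M

Q₀ = 0.2781 vs Keq = 143.9 ⇒ Q<K, forward
Step 1:
                    L           E           C
  Initial      0.4187       6.773     0.01719
  Change       -0.398       0.398       0.398
  Equil       0.02069       7.171      0.4152
  solve Keq expr → x = 0.398; check Q = 143.9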